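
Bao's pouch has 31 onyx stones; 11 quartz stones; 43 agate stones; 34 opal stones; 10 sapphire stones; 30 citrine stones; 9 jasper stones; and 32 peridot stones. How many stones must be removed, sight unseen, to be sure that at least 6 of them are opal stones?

In the worst case for collecting opal stones, every non-opal stone comes out first.
There are 31 + 11 + 43 + 10 + 30 + 9 + 32 = 166 non-opal stones altogether.
After those, each further stone must be opal, so 166 + 6 = 172 draws guarantee 6 opal stones.

172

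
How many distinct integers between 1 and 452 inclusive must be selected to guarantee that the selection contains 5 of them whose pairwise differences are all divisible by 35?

141

Integers whose pairwise differences are multiples of 35 are exactly those sharing a remainder mod 35. Pigeonhole: the 35 residue classes mod 35 are the pigeonholes.
With 140 integers one could put 4 in each residue class and have no class reach 5.
The 141st integer pushes some class to 5, so 35·4 + 1 = 141.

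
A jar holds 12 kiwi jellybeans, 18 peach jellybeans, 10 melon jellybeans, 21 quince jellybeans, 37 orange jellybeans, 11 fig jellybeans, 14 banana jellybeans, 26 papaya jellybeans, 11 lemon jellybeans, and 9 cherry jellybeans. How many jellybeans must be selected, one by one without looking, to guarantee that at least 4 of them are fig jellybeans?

In the worst case for collecting fig jellybeans, every non-fig jellybean comes out first.
There are 12 + 18 + 10 + 21 + 37 + 14 + 26 + 11 + 9 = 158 non-fig jellybeans altogether.
After those, each further jellybean must be fig, so 158 + 4 = 162 draws guarantee 4 fig jellybeans.

162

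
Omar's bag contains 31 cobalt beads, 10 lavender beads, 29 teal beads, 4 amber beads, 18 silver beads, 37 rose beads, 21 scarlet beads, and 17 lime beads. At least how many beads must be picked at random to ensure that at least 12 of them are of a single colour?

Pigeonhole: the 8 colours are the holes; the beads drawn are the pigeons.
To avoid 12 of any one colour, the worst case takes at most 11 of each colour, or every bead of a colour that has fewer than 11.
That gives 11 + 10 + 11 + 4 + 11 + 11 + 11 + 11 = 80 beads with no colour reaching 12.
The next bead forces some colour to 12, so 80 + 1 = 81.

81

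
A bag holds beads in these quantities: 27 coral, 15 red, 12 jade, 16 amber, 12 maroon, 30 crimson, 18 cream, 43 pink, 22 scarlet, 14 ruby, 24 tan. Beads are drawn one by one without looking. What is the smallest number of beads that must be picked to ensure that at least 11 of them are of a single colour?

111

Pigeonhole: put each drawn bead into a box by colour. The largest draw with every box below 11 takes min(count, 10) from each colour.
Σ min(cᵢ, 10) = 10 + 10 + 10 + 10 + 10 + 10 + 10 + 10 + 10 + 10 + 10 = 110.
Draw number 110 + 1 = 111 must push one box to 11.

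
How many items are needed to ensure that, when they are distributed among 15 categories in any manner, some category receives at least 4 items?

46

With 45 items one could put exactly 3 in each of the 15 categories, and no category would reach 4.
One more item must land in a category that already has 3, giving it 4.
So 15 × 3 + 1 = 46 items are required.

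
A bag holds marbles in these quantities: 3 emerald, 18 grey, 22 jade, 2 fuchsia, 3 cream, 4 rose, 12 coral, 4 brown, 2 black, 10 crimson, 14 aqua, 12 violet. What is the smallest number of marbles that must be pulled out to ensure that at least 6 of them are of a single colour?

Pigeonhole: put each drawn marble into a box by colour. The largest draw with every box below 6 takes min(count, 5) from each colour; colours with fewer than 5 contribute all they have.
Σ min(cᵢ, 5) = 3 + 5 + 5 + 2 + 3 + 4 + 5 + 4 + 2 + 5 + 5 + 5 = 48.
Draw number 48 + 1 = 49 must push one box to 6.

49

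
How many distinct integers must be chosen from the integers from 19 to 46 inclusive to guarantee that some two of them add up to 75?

Two chosen integers sum to 75 exactly when both halves of some pair {x, 75−x} with 29 ≤ x ≤ 75−x ≤ 46 are chosen — 9 such pairs.
The remaining 10 elements (those with no distinct partner in range) can never complete a 75-sum, so the worst case takes all of them and one from each pair: 10 + 9 = 19.
The 20th integer has to be the second member of some pair, so 19 + 1 = 20.

20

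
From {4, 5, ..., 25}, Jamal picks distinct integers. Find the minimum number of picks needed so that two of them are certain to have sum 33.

Two chosen integers sum to 33 exactly when both halves of some pair {x, 33−x} with 8 ≤ x ≤ 33−x ≤ 25 are chosen — 9 such pairs.
The remaining 4 elements (those with no distinct partner in range) can never complete a 33-sum, so the worst case takes all of them and one from each pair: 4 + 9 = 13.
Pigeonhole: the 14th integer has to be the second member of some pair, so 13 + 1 = 14.

14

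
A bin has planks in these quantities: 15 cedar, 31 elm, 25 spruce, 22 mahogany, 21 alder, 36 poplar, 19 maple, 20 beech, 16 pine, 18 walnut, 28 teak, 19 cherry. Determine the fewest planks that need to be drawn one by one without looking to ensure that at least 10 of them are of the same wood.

Pigeonhole: the 12 woods are the holes; the planks drawn are the pigeons.
To avoid 10 of any one wood, the worst case takes at most 9 of each wood.
That gives 9 + 9 + 9 + 9 + 9 + 9 + 9 + 9 + 9 + 9 + 9 + 9 = 108 planks with no wood reaching 10.
The next plank forces some wood to 10, so 108 + 1 = 109.

109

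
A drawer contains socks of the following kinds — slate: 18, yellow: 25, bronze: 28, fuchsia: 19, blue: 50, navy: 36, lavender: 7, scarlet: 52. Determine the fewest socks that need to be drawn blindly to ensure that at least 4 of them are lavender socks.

In the worst case for collecting lavender socks, every non-lavender sock comes out first.
There are 18 + 25 + 28 + 19 + 50 + 36 + 52 = 228 non-lavender socks altogether.
After those, each further sock must be lavender, so 228 + 4 = 232 draws guarantee 4 lavender socks.

232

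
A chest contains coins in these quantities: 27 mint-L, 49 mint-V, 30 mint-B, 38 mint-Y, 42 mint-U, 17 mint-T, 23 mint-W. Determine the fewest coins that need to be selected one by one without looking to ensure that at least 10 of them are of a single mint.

64

By pigeonhole, the 7 mints are the holes; the coins drawn are the pigeons.
To avoid 10 of any one mint, the worst case takes at most 9 of each mint.
That gives 9 + 9 + 9 + 9 + 9 + 9 + 9 = 63 coins with no mint reaching 10.
The next coin forces some mint to 10, so 63 + 1 = 64.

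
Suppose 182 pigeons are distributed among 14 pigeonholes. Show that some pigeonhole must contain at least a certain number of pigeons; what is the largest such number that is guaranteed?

13

The 14 pigeonholes are the holes and the 182 pigeons are the pigeons.
If every pigeonhole held at most 12 pigeons, the total would be at most 14 × 12 = 168, which is less than 182.
So some pigeonhole holds at least ⌈182/14⌉ = 13 pigeons.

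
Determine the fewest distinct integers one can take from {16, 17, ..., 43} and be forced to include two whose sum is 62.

A set avoiding the sum 62 can contain at most one of each pair {x, 62−x}, plus the 4 elements whose complement lies outside the range or equal to its own complement.
The integers 16, …, 31 (16 of them) are such a set: any two sum to at least 16+17 = 33 and at most 30+31 = 61 < 62.
By the pigeonhole principle, any 17th integer completes one of the 12 pairs, so 17 choices force a sum of 62.

17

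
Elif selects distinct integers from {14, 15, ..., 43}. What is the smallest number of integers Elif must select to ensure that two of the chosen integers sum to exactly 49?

A set avoiding the sum 49 can contain at most one of each pair {x, 49−x}, plus the 8 elements whose complement lies outside the range.
The integers 25, …, 43 (19 of them) are such a set: any two sum to at least 25+26 = 51 > 49.
Any 20th integer completes one of the 11 pairs, so 20 choices force a sum of 49.

20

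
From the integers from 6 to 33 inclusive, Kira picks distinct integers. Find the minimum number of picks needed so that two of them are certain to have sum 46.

Two chosen integers sum to 46 exactly when both halves of some pair {x, 46−x} with 13 ≤ x ≤ 46−x ≤ 33 are chosen — 10 such pairs.
The remaining 8 elements (those with no distinct partner in range) can never complete a 46-sum, so the worst case takes all of them and one from each pair: 8 + 10 = 18.
By pigeonhole, the 19th integer has to be the second member of some pair, so 18 + 1 = 19.

19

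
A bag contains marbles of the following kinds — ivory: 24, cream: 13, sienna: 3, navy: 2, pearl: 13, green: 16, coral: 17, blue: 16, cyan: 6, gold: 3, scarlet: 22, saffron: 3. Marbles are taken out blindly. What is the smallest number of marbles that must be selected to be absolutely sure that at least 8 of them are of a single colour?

67

An adversary could hand out at most 7 marbles per colour (5 colours run out sooner): 7 + 7 + 3 + 2 + 7 + 7 + 7 + 7 + 6 + 3 + 7 + 3 = 66 marbles and still no colour has 8.
By pigeonhole, one more marble lands in a colour already at 7, so 67 draws are enough and 66 are not.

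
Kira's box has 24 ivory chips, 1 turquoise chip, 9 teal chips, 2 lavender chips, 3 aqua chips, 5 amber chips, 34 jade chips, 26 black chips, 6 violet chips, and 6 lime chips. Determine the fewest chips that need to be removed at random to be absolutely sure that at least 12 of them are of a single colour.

By pigeonhole, the 10 colours are the holes; the chips drawn are the pigeons.
To avoid 12 of any one colour, the worst case takes at most 11 of each colour, or every chip of a colour that has fewer than 11.
That gives 11 + 1 + 9 + 2 + 3 + 5 + 11 + 11 + 6 + 6 = 65 chips with no colour reaching 12.
The next chip forces some colour to 12, so 65 + 1 = 66.

66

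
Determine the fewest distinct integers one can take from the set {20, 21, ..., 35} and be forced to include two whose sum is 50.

12

A set avoiding the sum 50 can contain at most one of each pair {x, 50−x}, plus the 6 elements whose complement lies outside the range or equal to its own complement.
The integers 25, …, 35 (11 of them) are such a set: any two sum to at least 25+26 = 51 > 50.
By pigeonhole, any 12th integer completes one of the 5 pairs, so 12 choices force a sum of 50.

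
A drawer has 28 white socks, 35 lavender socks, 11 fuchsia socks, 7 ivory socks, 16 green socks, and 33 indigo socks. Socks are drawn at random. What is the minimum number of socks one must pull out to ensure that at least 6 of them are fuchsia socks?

125

In the worst case for collecting fuchsia socks, every non-fuchsia sock comes out first.
There are 28 + 35 + 7 + 16 + 33 = 119 non-fuchsia socks altogether.
After those, each further sock must be fuchsia, so 119 + 6 = 125 draws guarantee 6 fuchsia socks.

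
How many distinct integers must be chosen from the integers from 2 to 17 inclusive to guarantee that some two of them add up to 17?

10

Two chosen integers sum to 17 exactly when both halves of some pair {x, 17−x} with 2 ≤ x ≤ 17−x ≤ 15 are chosen — 7 such pairs.
The remaining 2 elements (those with no distinct partner in range) can never complete a 17-sum, so the worst case takes all of them and one from each pair: 2 + 7 = 9.
The 10th integer has to be the second member of some pair, so 9 + 1 = 10.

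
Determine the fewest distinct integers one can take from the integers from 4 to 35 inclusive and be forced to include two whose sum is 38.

Two chosen integers sum to 38 exactly when both halves of some pair {x, 38−x} with 4 ≤ x ≤ 38−x ≤ 34 are chosen — 15 such pairs.
The remaining 2 elements (those with no distinct partner in range) can never complete a 38-sum, so the worst case takes all of them and one from each pair: 2 + 15 = 17.
By the pigeonhole principle, the 18th integer has to be the second member of some pair, so 17 + 1 = 18.

18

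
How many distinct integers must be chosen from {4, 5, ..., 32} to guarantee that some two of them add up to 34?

17

A set avoiding the sum 34 can contain at most one of each pair {x, 34−x}, plus the 3 elements whose complement lies outside the range or equal to its own complement.
The integers 17, …, 32 (16 of them) are such a set: any two sum to at least 17+18 = 35 > 34.
Any 17th integer completes one of the 13 pairs, so 17 choices force a sum of 34.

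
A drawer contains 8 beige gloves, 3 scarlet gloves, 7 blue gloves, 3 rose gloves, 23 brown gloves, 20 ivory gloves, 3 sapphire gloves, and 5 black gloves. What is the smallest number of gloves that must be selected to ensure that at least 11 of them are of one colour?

By pigeonhole, put each drawn glove into a box by colour. The largest draw with every box below 11 takes min(count, 10) from each colour; colours with fewer than 10 contribute all they have.
Σ min(cᵢ, 10) = 8 + 3 + 7 + 3 + 10 + 10 + 3 + 5 = 49.
Draw number 49 + 1 = 50 must push one box to 11.

50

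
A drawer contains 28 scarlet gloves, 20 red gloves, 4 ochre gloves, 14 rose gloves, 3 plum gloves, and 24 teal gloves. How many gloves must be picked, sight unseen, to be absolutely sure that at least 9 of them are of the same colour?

Pigeonhole: put each drawn glove into a box by colour. The largest draw with every box below 9 takes min(count, 8) from each colour; colours with fewer than 8 contribute all they have.
Σ min(cᵢ, 8) = 8 + 8 + 4 + 8 + 3 + 8 = 39.
Draw number 39 + 1 = 40 must push one box to 9.

40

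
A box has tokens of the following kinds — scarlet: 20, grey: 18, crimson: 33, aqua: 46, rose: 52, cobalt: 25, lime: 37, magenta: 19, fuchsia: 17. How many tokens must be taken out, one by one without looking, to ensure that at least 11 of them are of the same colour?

The 9 colours are the holes; the tokens drawn are the pigeons.
To avoid 11 of any one colour, the worst case takes at most 10 of each colour.
That gives 10 + 10 + 10 + 10 + 10 + 10 + 10 + 10 + 10 = 90 tokens with no colour reaching 11.
The next token forces some colour to 11, so 90 + 1 = 91.

91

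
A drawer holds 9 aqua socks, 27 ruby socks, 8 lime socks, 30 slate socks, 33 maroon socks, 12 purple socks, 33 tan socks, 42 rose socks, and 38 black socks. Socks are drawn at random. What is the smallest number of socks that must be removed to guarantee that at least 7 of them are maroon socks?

In the worst case for collecting maroon socks, every non-maroon sock comes out first.
There are 9 + 27 + 8 + 30 + 12 + 33 + 42 + 38 = 199 non-maroon socks altogether.
After those, each further sock must be maroon, so 199 + 7 = 206 draws guarantee 7 maroon socks.

206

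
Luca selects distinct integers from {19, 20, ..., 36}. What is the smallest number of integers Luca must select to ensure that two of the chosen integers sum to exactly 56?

11

Two chosen integers sum to 56 exactly when both halves of some pair {x, 56−x} with 20 ≤ x ≤ 56−x ≤ 36 are chosen — 8 such pairs.
The remaining 2 elements (those with no distinct partner in range) can never complete a 56-sum, so the worst case takes all of them and one from each pair: 2 + 8 = 10.
The 11th integer has to be the second member of some pair, so 10 + 1 = 11.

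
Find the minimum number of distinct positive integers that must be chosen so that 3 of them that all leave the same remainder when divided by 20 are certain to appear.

By pigeonhole, the 20 residue classes mod 20 are the pigeonholes.
With 40 integers one could put 2 in each residue class and have no class reach 3.
The 41st integer pushes some class to 3, so 20·2 + 1 = 41.

41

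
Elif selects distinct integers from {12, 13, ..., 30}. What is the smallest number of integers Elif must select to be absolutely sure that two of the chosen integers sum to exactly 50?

15

A set avoiding the sum 50 can contain at most one of each pair {x, 50−x}, plus the 9 elements whose complement lies outside the range or equal to its own complement.
The integers 12, …, 25 (14 of them) are such a set: any two sum to at least 12+13 = 25 and at most 24+25 = 49 < 50.
By the pigeonhole principle, any 15th integer completes one of the 5 pairs, so 15 choices force a sum of 50.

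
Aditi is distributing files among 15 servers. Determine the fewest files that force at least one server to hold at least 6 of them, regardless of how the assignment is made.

76

With 75 files one could put exactly 5 in each of the 15 servers, and no server would reach 6.
Pigeonhole: one more file must land in a server that already has 5, giving it 6.
So 15 × 5 + 1 = 76 files are required.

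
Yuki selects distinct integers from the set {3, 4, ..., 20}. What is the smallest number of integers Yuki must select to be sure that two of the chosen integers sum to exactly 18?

A set avoiding the sum 18 can contain at most one of each pair {x, 18−x}, plus the 6 elements whose complement lies outside the range or equal to its own complement.
The integers 9, …, 20 (12 of them) are such a set: any two sum to at least 9+10 = 19 > 18.
By the pigeonhole principle, any 13th integer completes one of the 6 pairs, so 13 choices force a sum of 18.

13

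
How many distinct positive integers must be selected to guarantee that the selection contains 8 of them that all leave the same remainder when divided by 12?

85

Pigeonhole: the 12 residue classes mod 12 are the pigeonholes.
With 84 integers one could put 7 in each residue class and have no class reach 8.
The 85th integer pushes some class to 8, so 12·7 + 1 = 85.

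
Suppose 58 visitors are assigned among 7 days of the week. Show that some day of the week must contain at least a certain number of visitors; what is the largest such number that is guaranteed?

By pigeonhole, the 7 days of the week are the holes and the 58 visitors are the pigeons.
If every day of the week held at most 8 visitors, the total would be at most 7 × 8 = 56, which is less than 58.
So some day of the week holds at least ⌈58/7⌉ = 9 visitors.

9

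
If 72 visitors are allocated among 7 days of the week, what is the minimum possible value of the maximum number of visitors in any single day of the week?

11

The 7 days of the week are the holes and the 72 visitors are the pigeons.
If every day of the week held at most 10 visitors, the total would be at most 7 × 10 = 70, which is less than 72.
So some day of the week holds at least ⌈72/7⌉ = 11 visitors.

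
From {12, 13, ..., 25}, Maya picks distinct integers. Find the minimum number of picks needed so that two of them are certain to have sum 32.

A set avoiding the sum 32 can contain at most one of each pair {x, 32−x}, plus the 6 elements whose complement lies outside the range or equal to its own complement.
The integers 16, …, 25 (10 of them) are such a set: any two sum to at least 16+17 = 33 > 32.
Any 11th integer completes one of the 4 pairs, so 11 choices force a sum of 32.

11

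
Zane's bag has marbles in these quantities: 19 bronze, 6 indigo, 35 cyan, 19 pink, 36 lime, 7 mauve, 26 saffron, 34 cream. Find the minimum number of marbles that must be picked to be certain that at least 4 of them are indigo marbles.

180

In the worst case for collecting indigo marbles, every non-indigo marble comes out first.
There are 19 + 35 + 19 + 36 + 7 + 26 + 34 = 176 non-indigo marbles altogether.
After those, each further marble must be indigo, so 176 + 4 = 180 draws guarantee 4 indigo marbles.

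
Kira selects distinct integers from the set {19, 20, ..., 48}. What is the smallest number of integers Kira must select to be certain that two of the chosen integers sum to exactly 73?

Group the elements by complementary pair {x, 73−x}: {25,48}, {26,47}, {27,46}, …, giving 12 two-element pairs and 6 integers whose partner 73−x falls outside [19,48].
Pigeonhole: treating each of those 18 groups as a pigeonhole, one can pick one integer per group — 18 integers — with no two summing to 73.
The 19th integer lands in an occupied pair, forcing a sum of 73.

19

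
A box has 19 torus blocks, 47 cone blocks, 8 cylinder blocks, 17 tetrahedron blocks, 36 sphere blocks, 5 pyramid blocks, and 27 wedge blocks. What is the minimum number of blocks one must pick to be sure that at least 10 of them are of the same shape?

59

By pigeonhole, the 7 shapes are the holes; the blocks drawn are the pigeons.
To avoid 10 of any one shape, the worst case takes at most 9 of each shape, or every block of a shape that has fewer than 9.
That gives 9 + 9 + 8 + 9 + 9 + 5 + 9 = 58 blocks with no shape reaching 10.
The next block forces some shape to 10, so 58 + 1 = 59.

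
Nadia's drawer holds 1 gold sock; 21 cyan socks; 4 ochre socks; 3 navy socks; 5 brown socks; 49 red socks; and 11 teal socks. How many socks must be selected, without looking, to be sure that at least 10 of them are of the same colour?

By pigeonhole, put each drawn sock into a box by colour. The largest draw with every box below 10 takes min(count, 9) from each colour; colours with fewer than 9 contribute all they have.
Σ min(cᵢ, 9) = 1 + 9 + 4 + 3 + 5 + 9 + 9 = 40.
Draw number 40 + 1 = 41 must push one box to 10.

41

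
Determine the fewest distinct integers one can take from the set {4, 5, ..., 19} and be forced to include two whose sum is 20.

Group the elements by complementary pair {x, 20−x}: {4,16}, {5,15}, {6,14}, …, giving 6 two-element pairs, the single value 10 (it cannot pair with itself since the integers are distinct), and 3 integers whose partner 20−x falls outside [4,19].
Treating each of those 10 groups as a pigeonhole, one can pick one integer per group — 10 integers — with no two summing to 20.
The 11th integer lands in an occupied pair, forcing a sum of 20.

11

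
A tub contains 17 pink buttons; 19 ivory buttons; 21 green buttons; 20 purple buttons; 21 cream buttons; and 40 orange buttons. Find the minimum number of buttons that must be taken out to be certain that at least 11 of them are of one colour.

61

An adversary could hand out at most 10 buttons per colour: 10 + 10 + 10 + 10 + 10 + 10 = 60 buttons and still no colour has 11.
One more button lands in a colour already at 10, so 61 draws are enough and 60 are not.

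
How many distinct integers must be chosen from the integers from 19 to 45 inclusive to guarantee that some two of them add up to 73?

19

Group the elements by complementary pair {x, 73−x}: {28,45}, {29,44}, {30,43}, …, giving 9 two-element pairs and 9 integers whose partner 73−x falls outside [19,45].
Treating each of those 18 groups as a pigeonhole, one can pick one integer per group — 18 integers — with no two summing to 73.
The 19th integer lands in an occupied pair, forcing a sum of 73.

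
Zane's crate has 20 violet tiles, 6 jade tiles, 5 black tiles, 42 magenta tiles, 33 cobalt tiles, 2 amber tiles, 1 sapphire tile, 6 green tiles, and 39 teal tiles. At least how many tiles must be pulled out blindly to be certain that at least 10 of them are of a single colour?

57

The 9 colours are the holes; the tiles drawn are the pigeons.
To avoid 10 of any one colour, the worst case takes at most 9 of each colour, or every tile of a colour that has fewer than 9.
That gives 9 + 6 + 5 + 9 + 9 + 2 + 1 + 6 + 9 = 56 tiles with no colour reaching 10.
The next tile forces some colour to 10, so 56 + 1 = 57.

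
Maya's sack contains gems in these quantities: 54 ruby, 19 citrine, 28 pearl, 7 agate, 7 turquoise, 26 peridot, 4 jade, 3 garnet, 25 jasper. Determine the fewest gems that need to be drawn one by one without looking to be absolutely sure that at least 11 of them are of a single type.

72

The 9 types are the holes; the gems drawn are the pigeons.
To avoid 11 of any one type, the worst case takes at most 10 of each type, or every gem of a type that has fewer than 10.
That gives 10 + 10 + 10 + 7 + 7 + 10 + 4 + 3 + 10 = 71 gems with no type reaching 11.
The next gem forces some type to 11, so 71 + 1 = 72.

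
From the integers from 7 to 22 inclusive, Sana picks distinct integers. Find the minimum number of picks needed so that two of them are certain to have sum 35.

12

A set avoiding the sum 35 can contain at most one of each pair {x, 35−x}, plus the 6 elements whose complement lies outside the range.
The integers 7, …, 17 (11 of them) are such a set: any two sum to at least 7+8 = 15 and at most 16+17 = 33 < 35.
Any 12th integer completes one of the 5 pairs, so 12 choices force a sum of 35.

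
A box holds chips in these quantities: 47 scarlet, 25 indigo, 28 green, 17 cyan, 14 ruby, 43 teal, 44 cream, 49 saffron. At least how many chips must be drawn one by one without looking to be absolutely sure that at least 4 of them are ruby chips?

257

In the worst case for collecting ruby chips, every non-ruby chip comes out first.
There are 47 + 25 + 28 + 17 + 43 + 44 + 49 = 253 non-ruby chips altogether.
After those, each further chip must be ruby, so 253 + 4 = 257 draws guarantee 4 ruby chips.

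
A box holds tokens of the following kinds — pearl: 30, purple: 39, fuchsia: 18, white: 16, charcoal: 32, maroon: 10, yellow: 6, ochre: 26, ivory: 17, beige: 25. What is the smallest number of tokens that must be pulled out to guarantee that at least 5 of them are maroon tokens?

214

In the worst case for collecting maroon tokens, every non-maroon token comes out first.
There are 30 + 39 + 18 + 16 + 32 + 6 + 26 + 17 + 25 = 209 non-maroon tokens altogether.
After those, each further token must be maroon, so 209 + 5 = 214 draws guarantee 5 maroon tokens.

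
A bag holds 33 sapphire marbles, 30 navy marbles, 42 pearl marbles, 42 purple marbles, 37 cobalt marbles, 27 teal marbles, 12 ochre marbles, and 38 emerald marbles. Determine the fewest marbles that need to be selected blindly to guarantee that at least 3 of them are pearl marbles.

In the worst case for collecting pearl marbles, every non-pearl marble comes out first.
There are 33 + 30 + 42 + 37 + 27 + 12 + 38 = 219 non-pearl marbles altogether.
After those, each further marble must be pearl, so 219 + 3 = 222 draws guarantee 3 pearl marbles.

222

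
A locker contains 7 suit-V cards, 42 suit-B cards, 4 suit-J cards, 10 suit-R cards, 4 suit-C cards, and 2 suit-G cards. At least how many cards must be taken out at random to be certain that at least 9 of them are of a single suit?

An adversary could hand out at most 8 cards per suit (4 suits run out sooner): 7 + 8 + 4 + 8 + 4 + 2 = 33 cards and still no suit has 9.
By pigeonhole, one more card lands in a suit already at 8, so 34 draws are enough and 33 are not.

34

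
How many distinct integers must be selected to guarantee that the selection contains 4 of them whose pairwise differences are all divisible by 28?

Integers whose pairwise differences are multiples of 28 are exactly those sharing a remainder mod 28. The 28 residue classes mod 28 are the pigeonholes.
With 84 integers one could put 3 in each residue class and have no class reach 4.
The 85th integer pushes some class to 4, so 28·3 + 1 = 85.

85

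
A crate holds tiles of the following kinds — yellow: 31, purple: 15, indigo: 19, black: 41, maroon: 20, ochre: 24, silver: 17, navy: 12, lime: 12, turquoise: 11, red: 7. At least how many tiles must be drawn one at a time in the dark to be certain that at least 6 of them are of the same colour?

56

Pigeonhole: put each drawn tile into a box by colour. The largest draw with every box below 6 takes min(count, 5) from each colour.
Σ min(cᵢ, 5) = 5 + 5 + 5 + 5 + 5 + 5 + 5 + 5 + 5 + 5 + 5 = 55.
Draw number 55 + 1 = 56 must push one box to 6.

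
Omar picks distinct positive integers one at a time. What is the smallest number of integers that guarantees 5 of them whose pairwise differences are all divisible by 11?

Integers whose pairwise differences are multiples of 11 are exactly those sharing a remainder mod 11. The 11 residue classes mod 11 are the pigeonholes.
With 44 integers one could put 4 in each residue class and have no class reach 5.
The 45th integer pushes some class to 5, so 11·4 + 1 = 45.

45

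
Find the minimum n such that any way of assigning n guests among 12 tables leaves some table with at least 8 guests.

With 84 guests one could put exactly 7 in each of the 12 tables, and no table would reach 8.
By the pigeonhole principle, one more guest must land in a table that already has 7, giving it 8.
So 12 × 7 + 1 = 85 guests are required.

85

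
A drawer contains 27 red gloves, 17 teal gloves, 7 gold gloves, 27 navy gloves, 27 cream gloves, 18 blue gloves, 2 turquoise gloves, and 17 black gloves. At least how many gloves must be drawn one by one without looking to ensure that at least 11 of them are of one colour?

70

An adversary could hand out at most 10 gloves per colour (gold, turquoise run out sooner): 10 + 10 + 7 + 10 + 10 + 10 + 2 + 10 = 69 gloves and still no colour has 11.
One more glove lands in a colour already at 10, so 70 draws are enough and 69 are not.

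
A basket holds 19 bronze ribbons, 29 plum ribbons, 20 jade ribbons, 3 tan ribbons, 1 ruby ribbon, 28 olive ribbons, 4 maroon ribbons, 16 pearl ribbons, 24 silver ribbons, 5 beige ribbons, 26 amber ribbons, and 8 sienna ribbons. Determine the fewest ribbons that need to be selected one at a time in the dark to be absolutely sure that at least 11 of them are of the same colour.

An adversary could hand out at most 10 ribbons per colour (5 colours run out sooner): 10 + 10 + 10 + 3 + 1 + 10 + 4 + 10 + 10 + 5 + 10 + 8 = 91 ribbons and still no colour has 11.
Pigeonhole: one more ribbon lands in a colour already at 10, so 92 draws are enough and 91 are not.

92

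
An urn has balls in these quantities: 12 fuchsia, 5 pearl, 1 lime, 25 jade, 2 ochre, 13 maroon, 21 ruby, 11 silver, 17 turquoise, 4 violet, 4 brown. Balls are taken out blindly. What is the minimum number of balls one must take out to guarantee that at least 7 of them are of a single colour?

53

An adversary could hand out at most 6 balls per colour (5 colours run out sooner): 6 + 5 + 1 + 6 + 2 + 6 + 6 + 6 + 6 + 4 + 4 = 52 balls and still no colour has 7.
One more ball lands in a colour already at 6, so 53 draws are enough and 52 are not.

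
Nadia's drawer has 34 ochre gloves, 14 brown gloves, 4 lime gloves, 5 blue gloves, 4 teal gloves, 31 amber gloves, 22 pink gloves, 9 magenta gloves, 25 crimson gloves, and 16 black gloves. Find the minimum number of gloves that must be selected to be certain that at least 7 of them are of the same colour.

56

Pigeonhole: put each drawn glove into a box by colour. The largest draw with every box below 7 takes min(count, 6) from each colour; colours with fewer than 6 contribute all they have.
Σ min(cᵢ, 6) = 6 + 6 + 4 + 5 + 4 + 6 + 6 + 6 + 6 + 6 = 55.
Draw number 55 + 1 = 56 must push one box to 7.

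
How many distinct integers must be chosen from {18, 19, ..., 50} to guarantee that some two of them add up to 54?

25

Group the elements by complementary pair {x, 54−x}: {18,36}, {19,35}, {20,34}, …, giving 9 two-element pairs, the single value 27 (it cannot pair with itself since the integers are distinct), and 14 integers whose partner 54−x falls outside [18,50].
Treating each of those 24 groups as a pigeonhole, one can pick one integer per group — 24 integers — with no two summing to 54.
The 25th integer lands in an occupied pair, forcing a sum of 54.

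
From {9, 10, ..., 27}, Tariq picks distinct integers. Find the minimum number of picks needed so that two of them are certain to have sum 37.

Two chosen integers sum to 37 exactly when both halves of some pair {x, 37−x} with 10 ≤ x ≤ 37−x ≤ 27 are chosen — 9 such pairs.
The remaining 1 element (those with no distinct partner in range) can never complete a 37-sum, so the worst case takes all of them and one from each pair: 1 + 9 = 10.
By pigeonhole, the 11th integer has to be the second member of some pair, so 10 + 1 = 11.

11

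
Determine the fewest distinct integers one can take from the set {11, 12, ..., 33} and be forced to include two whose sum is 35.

Two chosen integers sum to 35 exactly when both halves of some pair {x, 35−x} with 11 ≤ x ≤ 35−x ≤ 24 are chosen — 7 such pairs.
The remaining 9 elements (those with no distinct partner in range) can never complete a 35-sum, so the worst case takes all of them and one from each pair: 9 + 7 = 16.
By the pigeonhole principle, the 17th integer has to be the second member of some pair, so 16 + 1 = 17.

17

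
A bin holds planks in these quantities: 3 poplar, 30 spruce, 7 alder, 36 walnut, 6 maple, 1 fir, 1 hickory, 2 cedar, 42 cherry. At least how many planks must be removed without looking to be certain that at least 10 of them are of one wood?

Pigeonhole: put each drawn plank into a box by wood. The largest draw with every box below 10 takes min(count, 9) from each wood; woods with fewer than 9 contribute all they have.
Σ min(cᵢ, 9) = 3 + 9 + 7 + 9 + 6 + 1 + 1 + 2 + 9 = 47.
Draw number 47 + 1 = 48 must push one box to 10.

48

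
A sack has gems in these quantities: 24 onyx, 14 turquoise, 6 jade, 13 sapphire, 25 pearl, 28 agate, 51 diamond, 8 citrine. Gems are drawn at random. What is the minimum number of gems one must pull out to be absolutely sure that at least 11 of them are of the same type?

Put each drawn gem into a box by type. The largest draw with every box below 11 takes min(count, 10) from each type; types with fewer than 10 contribute all they have.
Σ min(cᵢ, 10) = 10 + 10 + 6 + 10 + 10 + 10 + 10 + 8 = 74.
Draw number 74 + 1 = 75 must push one box to 11.

75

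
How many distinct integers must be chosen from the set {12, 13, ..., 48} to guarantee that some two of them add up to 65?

Two chosen integers sum to 65 exactly when both halves of some pair {x, 65−x} with 17 ≤ x ≤ 65−x ≤ 48 are chosen — 16 such pairs.
The remaining 5 elements (those with no distinct partner in range) can never complete a 65-sum, so the worst case takes all of them and one from each pair: 5 + 16 = 21.
Pigeonhole: the 22nd integer has to be the second member of some pair, so 21 + 1 = 22.

22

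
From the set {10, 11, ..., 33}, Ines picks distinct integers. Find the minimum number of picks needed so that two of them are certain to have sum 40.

Group the elements by complementary pair {x, 40−x}: {10,30}, {11,29}, {12,28}, …, giving 10 two-element pairs; the single value 20 (it cannot pair with itself since the integers are distinct); and 3 integers whose partner 40−x falls outside [10,33].
By pigeonhole, treating each of those 14 groups as a pigeonhole, one can pick one integer per group — 14 integers — with no two summing to 40.
The 15th integer lands in an occupied pair, forcing a sum of 40.

15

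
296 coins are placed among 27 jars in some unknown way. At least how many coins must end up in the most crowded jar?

By the pigeonhole principle, the 27 jars are the holes and the 296 coins are the pigeons.
If every jar held at most 10 coins, the total would be at most 27 × 10 = 270, which is less than 296.
So some jar holds at least ⌈296/27⌉ = 11 coins.

11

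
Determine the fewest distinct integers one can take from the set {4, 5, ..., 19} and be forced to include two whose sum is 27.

11

Group the elements by complementary pair {x, 27−x}: {8,19}, {9,18}, {10,17}, …, giving 6 two-element pairs and 4 integers whose partner 27−x falls outside [4,19].
Treating each of those 10 groups as a pigeonhole, one can pick one integer per group — 10 integers — with no two summing to 27.
The 11th integer lands in an occupied pair, forcing a sum of 27.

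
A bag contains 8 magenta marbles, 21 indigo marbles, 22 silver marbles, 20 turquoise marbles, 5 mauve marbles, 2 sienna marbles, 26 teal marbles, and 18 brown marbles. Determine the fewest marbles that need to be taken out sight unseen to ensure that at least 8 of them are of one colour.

50

An adversary could hand out at most 7 marbles per colour (mauve, sienna run out sooner): 7 + 7 + 7 + 7 + 5 + 2 + 7 + 7 = 49 marbles and still no colour has 8.
One more marble lands in a colour already at 7, so 50 draws are enough and 49 are not.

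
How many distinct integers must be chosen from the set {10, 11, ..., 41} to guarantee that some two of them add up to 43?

Group the elements by complementary pair {x, 43−x}: {10,33}, {11,32}, {12,31}, …, giving 12 two-element pairs and 8 integers whose partner 43−x falls outside [10,41].
Pigeonhole: treating each of those 20 groups as a pigeonhole, one can pick one integer per group — 20 integers — with no two summing to 43.
The 21st integer lands in an occupied pair, forcing a sum of 43.

21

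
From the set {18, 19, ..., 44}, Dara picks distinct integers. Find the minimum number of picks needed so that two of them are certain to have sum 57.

Two chosen integers sum to 57 exactly when both halves of some pair {x, 57−x} with 18 ≤ x ≤ 57−x ≤ 39 are chosen — 11 such pairs.
The remaining 5 elements (those with no distinct partner in range) can never complete a 57-sum, so the worst case takes all of them and one from each pair: 5 + 11 = 16.
Pigeonhole: the 17th integer has to be the second member of some pair, so 16 + 1 = 17.

17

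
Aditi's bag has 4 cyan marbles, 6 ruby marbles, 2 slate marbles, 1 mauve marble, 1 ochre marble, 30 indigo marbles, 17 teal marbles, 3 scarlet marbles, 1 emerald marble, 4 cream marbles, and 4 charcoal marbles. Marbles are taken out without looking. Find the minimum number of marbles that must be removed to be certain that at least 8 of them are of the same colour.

Pigeonhole: put each drawn marble into a box by colour. The largest draw with every box below 8 takes min(count, 7) from each colour; colours with fewer than 7 contribute all they have.
Σ min(cᵢ, 7) = 4 + 6 + 2 + 1 + 1 + 7 + 7 + 3 + 1 + 4 + 4 = 40.
Draw number 40 + 1 = 41 must push one box to 8.

41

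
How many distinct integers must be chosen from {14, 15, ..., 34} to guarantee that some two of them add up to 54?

A set avoiding the sum 54 can contain at most one of each pair {x, 54−x}, plus the 7 elements whose complement lies outside the range or equal to its own complement.
The integers 14, …, 27 (14 of them) are such a set: any two sum to at least 14+15 = 29 and at most 26+27 = 53 < 54.
By pigeonhole, any 15th integer completes one of the 7 pairs, so 15 choices force a sum of 54.

15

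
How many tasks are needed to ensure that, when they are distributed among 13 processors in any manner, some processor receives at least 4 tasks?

40

With 39 tasks one could put exactly 3 in each of the 13 processors, and no processor would reach 4.
By pigeonhole, one more task must land in a processor that already has 3, giving it 4.
So 13 × 3 + 1 = 40 tasks are required.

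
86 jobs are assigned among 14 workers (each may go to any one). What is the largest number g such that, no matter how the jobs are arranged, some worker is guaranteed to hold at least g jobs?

The 14 workers are the holes and the 86 jobs are the pigeons.
If every worker held at most 6 jobs, the total would be at most 14 × 6 = 84, which is less than 86.
So some worker holds at least ⌈86/14⌉ = 7 jobs.

7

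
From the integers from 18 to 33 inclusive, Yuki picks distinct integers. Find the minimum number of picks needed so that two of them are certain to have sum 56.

Two chosen integers sum to 56 exactly when both halves of some pair {x, 56−x} with 23 ≤ x ≤ 56−x ≤ 33 are chosen — 5 such pairs.
The remaining 6 elements (those with no distinct partner in range) can never complete a 56-sum, so the worst case takes all of them and one from each pair: 6 + 5 = 11.
By the pigeonhole principle, the 12th integer has to be the second member of some pair, so 11 + 1 = 12.

12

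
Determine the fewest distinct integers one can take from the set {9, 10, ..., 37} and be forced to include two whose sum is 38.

Group the elements by complementary pair {x, 38−x}: {9,29}, {10,28}, {11,27}, …, giving 10 two-element pairs, the single value 19 (it cannot pair with itself since the integers are distinct), and 8 integers whose partner 38−x falls outside [9,37].
Treating each of those 19 groups as a pigeonhole, one can pick one integer per group — 19 integers — with no two summing to 38.
The 20th integer lands in an occupied pair, forcing a sum of 38.

20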